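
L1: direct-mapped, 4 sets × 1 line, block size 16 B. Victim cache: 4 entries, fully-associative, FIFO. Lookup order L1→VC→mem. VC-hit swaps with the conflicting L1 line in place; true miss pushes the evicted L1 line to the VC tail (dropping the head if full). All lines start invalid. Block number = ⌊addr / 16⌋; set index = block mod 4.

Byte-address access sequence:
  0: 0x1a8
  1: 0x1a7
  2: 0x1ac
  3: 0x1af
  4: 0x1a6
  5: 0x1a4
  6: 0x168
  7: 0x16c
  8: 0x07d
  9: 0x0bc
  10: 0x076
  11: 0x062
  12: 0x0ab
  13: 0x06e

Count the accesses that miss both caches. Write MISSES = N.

MISSES = 6

  [0] addr=0x1a8 blk=26 s=2: MISS | VC []
  [1] addr=0x1a7 blk=26 s=2: L1-HIT | VC []
  [2] addr=0x1ac blk=26 s=2: L1-HIT | VC []
  [3] addr=0x1af blk=26 s=2: L1-HIT | VC []
  [4] addr=0x1a6 blk=26 s=2: L1-HIT | VC []
  [5] addr=0x1a4 blk=26 s=2: L1-HIT | VC []
  [6] addr=0x168 blk=22 s=2: MISS | VC [26]
  [7] addr=0x16c blk=22 s=2: L1-HIT | VC [26]
  [8] addr=0x7d blk=7 s=3: MISS | VC [26]
  [9] addr=0xbc blk=11 s=3: MISS | VC [26, 7]
  [10] addr=0x76 blk=7 s=3: VC-HIT | VC [26, 11]
  [11] addr=0x62 blk=6 s=2: MISS | VC [26, 11, 22]
  [12] addr=0xab blk=10 s=2: MISS | VC [26, 11, 22, 6]
  [13] addr=0x6e blk=6 s=2: VC-HIT | VC [26, 11, 22, 10]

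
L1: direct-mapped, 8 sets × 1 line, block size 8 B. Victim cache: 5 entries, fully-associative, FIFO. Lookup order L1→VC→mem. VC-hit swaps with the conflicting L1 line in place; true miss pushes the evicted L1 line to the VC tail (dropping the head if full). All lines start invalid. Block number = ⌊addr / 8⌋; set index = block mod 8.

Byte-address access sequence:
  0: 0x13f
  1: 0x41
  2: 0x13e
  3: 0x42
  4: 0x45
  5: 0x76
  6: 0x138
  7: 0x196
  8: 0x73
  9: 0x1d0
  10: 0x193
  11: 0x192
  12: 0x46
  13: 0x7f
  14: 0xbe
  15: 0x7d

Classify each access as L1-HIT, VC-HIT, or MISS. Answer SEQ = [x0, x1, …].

SEQ = [MISS, MISS, L1-HIT, L1-HIT, L1-HIT, MISS, L1-HIT, MISS, L1-HIT, MISS, VC-HIT, L1-HIT, L1-HIT, MISS, MISS, VC-HIT]

#0 0x13f→b39/s7 MISS; vc=[]
#1 0x41→b8/s0 MISS; vc=[]
#2 0x13e→b39/s7 L1-HIT; vc=[]
#3 0x42→b8/s0 L1-HIT; vc=[]
#4 0x45→b8/s0 L1-HIT; vc=[]
#5 0x76→b14/s6 MISS; vc=[]
#6 0x138→b39/s7 L1-HIT; vc=[]
#7 0x196→b50/s2 MISS; vc=[]
#8 0x73→b14/s6 L1-HIT; vc=[]
#9 0x1d0→b58/s2 MISS; vc=[50]
#10 0x193→b50/s2 VC-HIT; vc=[58]
#11 0x192→b50/s2 L1-HIT; vc=[58]
#12 0x46→b8/s0 L1-HIT; vc=[58]
#13 0x7f→b15/s7 MISS; vc=[58,39]
#14 0xbe→b23/s7 MISS; vc=[58,39,15]
#15 0x7d→b15/s7 VC-HIT; vc=[58,39,23]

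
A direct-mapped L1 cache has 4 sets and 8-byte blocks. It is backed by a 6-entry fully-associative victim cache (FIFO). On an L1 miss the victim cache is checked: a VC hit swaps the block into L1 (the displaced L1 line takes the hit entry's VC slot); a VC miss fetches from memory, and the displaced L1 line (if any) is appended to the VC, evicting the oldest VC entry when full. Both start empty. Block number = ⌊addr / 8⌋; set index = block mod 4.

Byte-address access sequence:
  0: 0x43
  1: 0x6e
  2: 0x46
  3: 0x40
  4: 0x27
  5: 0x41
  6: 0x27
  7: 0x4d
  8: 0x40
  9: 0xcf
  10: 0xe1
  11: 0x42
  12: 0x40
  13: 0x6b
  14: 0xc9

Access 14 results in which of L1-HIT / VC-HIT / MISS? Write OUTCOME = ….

OUTCOME = VC-HIT

  [0] addr=0x43 blk=8 s=0: MISS | VC []
  [1] addr=0x6e blk=13 s=1: MISS | VC []
  [2] addr=0x46 blk=8 s=0: L1-HIT | VC []
  [3] addr=0x40 blk=8 s=0: L1-HIT | VC []
  [4] addr=0x27 blk=4 s=0: MISS | VC [8]
  [5] addr=0x41 blk=8 s=0: VC-HIT | VC [4]
  [6] addr=0x27 blk=4 s=0: VC-HIT | VC [8]
  [7] addr=0x4d blk=9 s=1: MISS | VC [8, 13]
  [8] addr=0x40 blk=8 s=0: VC-HIT | VC [4, 13]
  [9] addr=0xcf blk=25 s=1: MISS | VC [4, 13, 9]
  [10] addr=0xe1 blk=28 s=0: MISS | VC [4, 13, 9, 8]
  [11] addr=0x42 blk=8 s=0: VC-HIT | VC [4, 13, 9, 28]
  [12] addr=0x40 blk=8 s=0: L1-HIT | VC [4, 13, 9, 28]
  [13] addr=0x6b blk=13 s=1: VC-HIT | VC [4, 25, 9, 28]
  [14] addr=0xc9 blk=25 s=1: VC-HIT | VC [4, 13, 9, 28]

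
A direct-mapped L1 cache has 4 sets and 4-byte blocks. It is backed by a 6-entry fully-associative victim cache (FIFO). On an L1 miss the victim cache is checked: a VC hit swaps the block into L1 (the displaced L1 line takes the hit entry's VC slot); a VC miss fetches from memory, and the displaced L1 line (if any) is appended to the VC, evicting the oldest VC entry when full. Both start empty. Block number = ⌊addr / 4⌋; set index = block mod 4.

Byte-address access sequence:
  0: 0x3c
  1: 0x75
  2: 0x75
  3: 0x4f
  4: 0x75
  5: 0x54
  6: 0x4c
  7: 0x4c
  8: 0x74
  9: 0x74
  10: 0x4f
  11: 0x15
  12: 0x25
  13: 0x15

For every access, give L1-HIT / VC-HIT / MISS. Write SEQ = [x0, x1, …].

SEQ = [MISS, MISS, L1-HIT, MISS, L1-HIT, MISS, L1-HIT, L1-HIT, VC-HIT, L1-HIT, L1-HIT, MISS, MISS, VC-HIT]

  [0] addr=0x3c blk=15 s=3: MISS | VC []
  [1] addr=0x75 blk=29 s=1: MISS | VC []
  [2] addr=0x75 blk=29 s=1: L1-HIT | VC []
  [3] addr=0x4f blk=19 s=3: MISS | VC [15]
  [4] addr=0x75 blk=29 s=1: L1-HIT | VC [15]
  [5] addr=0x54 blk=21 s=1: MISS | VC [15, 29]
  [6] addr=0x4c blk=19 s=3: L1-HIT | VC [15, 29]
  [7] addr=0x4c blk=19 s=3: L1-HIT | VC [15, 29]
  [8] addr=0x74 blk=29 s=1: VC-HIT | VC [15, 21]
  [9] addr=0x74 blk=29 s=1: L1-HIT | VC [15, 21]
  [10] addr=0x4f blk=19 s=3: L1-HIT | VC [15, 21]
  [11] addr=0x15 blk=5 s=1: MISS | VC [15, 21, 29]
  [12] addr=0x25 blk=9 s=1: MISS | VC [15, 21, 29, 5]
  [13] addr=0x15 blk=5 s=1: VC-HIT | VC [15, 21, 29, 9]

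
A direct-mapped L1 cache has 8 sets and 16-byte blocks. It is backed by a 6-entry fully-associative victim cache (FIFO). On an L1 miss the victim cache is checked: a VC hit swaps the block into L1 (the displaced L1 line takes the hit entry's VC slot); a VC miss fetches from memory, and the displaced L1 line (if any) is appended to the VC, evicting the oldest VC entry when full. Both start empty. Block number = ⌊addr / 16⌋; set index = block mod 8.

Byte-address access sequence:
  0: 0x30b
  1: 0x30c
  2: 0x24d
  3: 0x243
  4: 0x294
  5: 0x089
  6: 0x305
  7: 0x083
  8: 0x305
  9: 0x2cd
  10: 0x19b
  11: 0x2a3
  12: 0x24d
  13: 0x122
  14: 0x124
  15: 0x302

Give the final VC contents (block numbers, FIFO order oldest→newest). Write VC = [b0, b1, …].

VC = [8, 44, 41, 42]

  [0] addr=0x30b blk=48 s=0: MISS | VC []
  [1] addr=0x30c blk=48 s=0: L1-HIT | VC []
  [2] addr=0x24d blk=36 s=4: MISS | VC []
  [3] addr=0x243 blk=36 s=4: L1-HIT | VC []
  [4] addr=0x294 blk=41 s=1: MISS | VC []
  [5] addr=0x89 blk=8 s=0: MISS | VC [48]
  [6] addr=0x305 blk=48 s=0: VC-HIT | VC [8]
  [7] addr=0x83 blk=8 s=0: VC-HIT | VC [48]
  [8] addr=0x305 blk=48 s=0: VC-HIT | VC [8]
  [9] addr=0x2cd blk=44 s=4: MISS | VC [8, 36]
  [10] addr=0x19b blk=25 s=1: MISS | VC [8, 36, 41]
  [11] addr=0x2a3 blk=42 s=2: MISS | VC [8, 36, 41]
  [12] addr=0x24d blk=36 s=4: VC-HIT | VC [8, 44, 41]
  [13] addr=0x122 blk=18 s=2: MISS | VC [8, 44, 41, 42]
  [14] addr=0x124 blk=18 s=2: L1-HIT | VC [8, 44, 41, 42]
  [15] addr=0x302 blk=48 s=0: L1-HIT | VC [8, 44, 41, 42]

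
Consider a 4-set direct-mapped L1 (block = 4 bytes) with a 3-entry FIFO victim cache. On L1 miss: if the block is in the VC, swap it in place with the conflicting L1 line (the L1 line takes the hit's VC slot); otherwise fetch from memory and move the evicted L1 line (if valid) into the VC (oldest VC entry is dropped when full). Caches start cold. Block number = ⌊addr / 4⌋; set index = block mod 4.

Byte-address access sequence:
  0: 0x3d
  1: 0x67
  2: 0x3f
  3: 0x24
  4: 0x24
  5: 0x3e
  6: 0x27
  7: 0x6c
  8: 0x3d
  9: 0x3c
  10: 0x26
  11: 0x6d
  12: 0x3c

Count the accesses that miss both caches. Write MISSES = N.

0: 0x3d (blk 15, set 3) → MISS  vc=[]
1: 0x67 (blk 25, set 1) → MISS  vc=[]
2: 0x3f (blk 15, set 3) → L1-HIT  vc=[]
3: 0x24 (blk 9, set 1) → MISS  vc=[25]
4: 0x24 (blk 9, set 1) → L1-HIT  vc=[25]
5: 0x3e (blk 15, set 3) → L1-HIT  vc=[25]
6: 0x27 (blk 9, set 1) → L1-HIT  vc=[25]
7: 0x6c (blk 27, set 3) → MISS  vc=[25, 15]
8: 0x3d (blk 15, set 3) → VC-HIT  vc=[25, 27]
9: 0x3c (blk 15, set 3) → L1-HIT  vc=[25, 27]
10: 0x26 (blk 9, set 1) → L1-HIT  vc=[25, 27]
11: 0x6d (blk 27, set 3) → VC-HIT  vc=[25, 15]
12: 0x3c (blk 15, set 3) → VC-HIT  vc=[25, 27]

MISSES = 4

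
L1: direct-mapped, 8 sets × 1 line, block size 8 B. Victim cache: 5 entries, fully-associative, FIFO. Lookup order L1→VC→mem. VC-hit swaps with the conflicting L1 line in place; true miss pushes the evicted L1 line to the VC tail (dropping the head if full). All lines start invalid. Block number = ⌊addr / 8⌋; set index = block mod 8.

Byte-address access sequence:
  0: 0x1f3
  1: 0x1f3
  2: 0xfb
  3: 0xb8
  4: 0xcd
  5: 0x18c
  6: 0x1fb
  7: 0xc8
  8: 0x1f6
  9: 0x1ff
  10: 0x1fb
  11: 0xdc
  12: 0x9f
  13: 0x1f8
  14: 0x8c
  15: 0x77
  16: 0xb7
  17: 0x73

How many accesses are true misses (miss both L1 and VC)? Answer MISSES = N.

MISSES = 11

#0 0x1f3→b62/s6 MISS; vc=[]
#1 0x1f3→b62/s6 L1-HIT; vc=[]
#2 0xfb→b31/s7 MISS; vc=[]
#3 0xb8→b23/s7 MISS; vc=[31]
#4 0xcd→b25/s1 MISS; vc=[31]
#5 0x18c→b49/s1 MISS; vc=[31,25]
#6 0x1fb→b63/s7 MISS; vc=[31,25,23]
#7 0xc8→b25/s1 VC-HIT; vc=[31,49,23]
#8 0x1f6→b62/s6 L1-HIT; vc=[31,49,23]
#9 0x1ff→b63/s7 L1-HIT; vc=[31,49,23]
#10 0x1fb→b63/s7 L1-HIT; vc=[31,49,23]
#11 0xdc→b27/s3 MISS; vc=[31,49,23]
#12 0x9f→b19/s3 MISS; vc=[31,49,23,27]
#13 0x1f8→b63/s7 L1-HIT; vc=[31,49,23,27]
#14 0x8c→b17/s1 MISS; vc=[31,49,23,27,25]
#15 0x77→b14/s6 MISS; vc=[49,23,27,25,62]
#16 0xb7→b22/s6 MISS; vc=[23,27,25,62,14]
#17 0x73→b14/s6 VC-HIT; vc=[23,27,25,62,22]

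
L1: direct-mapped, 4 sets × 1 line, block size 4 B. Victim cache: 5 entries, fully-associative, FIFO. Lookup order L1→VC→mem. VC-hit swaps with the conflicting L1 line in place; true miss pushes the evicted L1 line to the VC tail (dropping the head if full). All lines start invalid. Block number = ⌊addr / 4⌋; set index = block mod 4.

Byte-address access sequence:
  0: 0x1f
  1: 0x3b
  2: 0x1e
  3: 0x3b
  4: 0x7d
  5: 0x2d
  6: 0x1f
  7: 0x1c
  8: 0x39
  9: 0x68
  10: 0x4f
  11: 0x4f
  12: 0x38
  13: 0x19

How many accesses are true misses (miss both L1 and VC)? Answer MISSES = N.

MISSES = 7

  [0] addr=0x1f blk=7 s=3: MISS | VC []
  [1] addr=0x3b blk=14 s=2: MISS | VC []
  [2] addr=0x1e blk=7 s=3: L1-HIT | VC []
  [3] addr=0x3b blk=14 s=2: L1-HIT | VC []
  [4] addr=0x7d blk=31 s=3: MISS | VC [7]
  [5] addr=0x2d blk=11 s=3: MISS | VC [7, 31]
  [6] addr=0x1f blk=7 s=3: VC-HIT | VC [11, 31]
  [7] addr=0x1c blk=7 s=3: L1-HIT | VC [11, 31]
  [8] addr=0x39 blk=14 s=2: L1-HIT | VC [11, 31]
  [9] addr=0x68 blk=26 s=2: MISS | VC [11, 31, 14]
  [10] addr=0x4f blk=19 s=3: MISS | VC [11, 31, 14, 7]
  [11] addr=0x4f blk=19 s=3: L1-HIT | VC [11, 31, 14, 7]
  [12] addr=0x38 blk=14 s=2: VC-HIT | VC [11, 31, 26, 7]
  [13] addr=0x19 blk=6 s=2: MISS | VC [11, 31, 26, 7, 14]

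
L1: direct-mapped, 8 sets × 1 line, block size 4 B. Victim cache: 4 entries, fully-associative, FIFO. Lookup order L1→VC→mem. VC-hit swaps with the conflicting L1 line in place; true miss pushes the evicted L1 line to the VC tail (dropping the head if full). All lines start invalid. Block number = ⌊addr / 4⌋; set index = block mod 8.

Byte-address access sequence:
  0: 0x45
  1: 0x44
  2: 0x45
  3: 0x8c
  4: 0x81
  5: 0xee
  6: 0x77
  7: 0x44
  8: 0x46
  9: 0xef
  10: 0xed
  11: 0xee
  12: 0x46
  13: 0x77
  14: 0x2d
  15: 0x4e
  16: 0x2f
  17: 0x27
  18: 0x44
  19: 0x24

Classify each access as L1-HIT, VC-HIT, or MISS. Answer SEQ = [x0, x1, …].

#0 0x45→b17/s1 MISS; vc=[]
#1 0x44→b17/s1 L1-HIT; vc=[]
#2 0x45→b17/s1 L1-HIT; vc=[]
#3 0x8c→b35/s3 MISS; vc=[]
#4 0x81→b32/s0 MISS; vc=[]
#5 0xee→b59/s3 MISS; vc=[35]
#6 0x77→b29/s5 MISS; vc=[35]
#7 0x44→b17/s1 L1-HIT; vc=[35]
#8 0x46→b17/s1 L1-HIT; vc=[35]
#9 0xef→b59/s3 L1-HIT; vc=[35]
#10 0xed→b59/s3 L1-HIT; vc=[35]
#11 0xee→b59/s3 L1-HIT; vc=[35]
#12 0x46→b17/s1 L1-HIT; vc=[35]
#13 0x77→b29/s5 L1-HIT; vc=[35]
#14 0x2d→b11/s3 MISS; vc=[35,59]
#15 0x4e→b19/s3 MISS; vc=[35,59,11]
#16 0x2f→b11/s3 VC-HIT; vc=[35,59,19]
#17 0x27→b9/s1 MISS; vc=[35,59,19,17]
#18 0x44→b17/s1 VC-HIT; vc=[35,59,19,9]
#19 0x24→b9/s1 VC-HIT; vc=[35,59,19,17]

SEQ = [MISS, L1-HIT, L1-HIT, MISS, MISS, MISS, MISS, L1-HIT, L1-HIT, L1-HIT, L1-HIT, L1-HIT, L1-HIT, L1-HIT, MISS, MISS, VC-HIT, MISS, VC-HIT, VC-HIT]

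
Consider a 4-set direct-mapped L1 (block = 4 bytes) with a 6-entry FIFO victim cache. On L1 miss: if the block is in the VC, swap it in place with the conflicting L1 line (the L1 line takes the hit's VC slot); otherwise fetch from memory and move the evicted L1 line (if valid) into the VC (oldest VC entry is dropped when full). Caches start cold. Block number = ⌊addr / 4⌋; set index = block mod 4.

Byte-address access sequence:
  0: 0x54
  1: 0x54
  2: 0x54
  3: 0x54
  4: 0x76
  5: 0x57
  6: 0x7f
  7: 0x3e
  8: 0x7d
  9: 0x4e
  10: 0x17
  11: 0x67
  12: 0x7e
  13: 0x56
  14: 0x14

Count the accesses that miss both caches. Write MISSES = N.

  [0] addr=0x54 blk=21 s=1: MISS | VC []
  [1] addr=0x54 blk=21 s=1: L1-HIT | VC []
  [2] addr=0x54 blk=21 s=1: L1-HIT | VC []
  [3] addr=0x54 blk=21 s=1: L1-HIT | VC []
  [4] addr=0x76 blk=29 s=1: MISS | VC [21]
  [5] addr=0x57 blk=21 s=1: VC-HIT | VC [29]
  [6] addr=0x7f blk=31 s=3: MISS | VC [29]
  [7] addr=0x3e blk=15 s=3: MISS | VC [29, 31]
  [8] addr=0x7d blk=31 s=3: VC-HIT | VC [29, 15]
  [9] addr=0x4e blk=19 s=3: MISS | VC [29, 15, 31]
  [10] addr=0x17 blk=5 s=1: MISS | VC [29, 15, 31, 21]
  [11] addr=0x67 blk=25 s=1: MISS | VC [29, 15, 31, 21, 5]
  [12] addr=0x7e blk=31 s=3: VC-HIT | VC [29, 15, 19, 21, 5]
  [13] addr=0x56 blk=21 s=1: VC-HIT | VC [29, 15, 19, 25, 5]
  [14] addr=0x14 blk=5 s=1: VC-HIT | VC [29, 15, 19, 25, 21]

MISSES = 7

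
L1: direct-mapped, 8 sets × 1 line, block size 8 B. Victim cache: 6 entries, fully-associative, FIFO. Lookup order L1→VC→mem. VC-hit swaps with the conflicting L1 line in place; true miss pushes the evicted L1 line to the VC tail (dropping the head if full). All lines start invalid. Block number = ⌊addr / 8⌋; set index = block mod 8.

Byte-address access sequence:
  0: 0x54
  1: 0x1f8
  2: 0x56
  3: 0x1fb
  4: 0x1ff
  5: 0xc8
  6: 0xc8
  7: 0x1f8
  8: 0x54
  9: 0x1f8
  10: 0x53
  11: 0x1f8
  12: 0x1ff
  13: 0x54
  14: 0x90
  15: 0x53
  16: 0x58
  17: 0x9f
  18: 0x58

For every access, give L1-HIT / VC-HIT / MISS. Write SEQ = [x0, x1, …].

#0 0x54→b10/s2 MISS; vc=[]
#1 0x1f8→b63/s7 MISS; vc=[]
#2 0x56→b10/s2 L1-HIT; vc=[]
#3 0x1fb→b63/s7 L1-HIT; vc=[]
#4 0x1ff→b63/s7 L1-HIT; vc=[]
#5 0xc8→b25/s1 MISS; vc=[]
#6 0xc8→b25/s1 L1-HIT; vc=[]
#7 0x1f8→b63/s7 L1-HIT; vc=[]
#8 0x54→b10/s2 L1-HIT; vc=[]
#9 0x1f8→b63/s7 L1-HIT; vc=[]
#10 0x53→b10/s2 L1-HIT; vc=[]
#11 0x1f8→b63/s7 L1-HIT; vc=[]
#12 0x1ff→b63/s7 L1-HIT; vc=[]
#13 0x54→b10/s2 L1-HIT; vc=[]
#14 0x90→b18/s2 MISS; vc=[10]
#15 0x53→b10/s2 VC-HIT; vc=[18]
#16 0x58→b11/s3 MISS; vc=[18]
#17 0x9f→b19/s3 MISS; vc=[18,11]
#18 0x58→b11/s3 VC-HIT; vc=[18,19]

SEQ = [MISS, MISS, L1-HIT, L1-HIT, L1-HIT, MISS, L1-HIT, L1-HIT, L1-HIT, L1-HIT, L1-HIT, L1-HIT, L1-HIT, L1-HIT, MISS, VC-HIT, MISS, MISS, VC-HIT]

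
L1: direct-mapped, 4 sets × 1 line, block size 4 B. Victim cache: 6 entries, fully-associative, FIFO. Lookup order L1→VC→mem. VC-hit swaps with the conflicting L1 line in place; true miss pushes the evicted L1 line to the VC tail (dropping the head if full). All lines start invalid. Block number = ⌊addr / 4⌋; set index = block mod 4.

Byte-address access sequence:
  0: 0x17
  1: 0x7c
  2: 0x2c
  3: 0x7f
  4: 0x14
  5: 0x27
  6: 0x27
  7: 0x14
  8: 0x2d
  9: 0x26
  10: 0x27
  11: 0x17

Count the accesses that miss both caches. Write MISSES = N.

MISSES = 4

#0 0x17→b5/s1 MISS; vc=[]
#1 0x7c→b31/s3 MISS; vc=[]
#2 0x2c→b11/s3 MISS; vc=[31]
#3 0x7f→b31/s3 VC-HIT; vc=[11]
#4 0x14→b5/s1 L1-HIT; vc=[11]
#5 0x27→b9/s1 MISS; vc=[11,5]
#6 0x27→b9/s1 L1-HIT; vc=[11,5]
#7 0x14→b5/s1 VC-HIT; vc=[11,9]
#8 0x2d→b11/s3 VC-HIT; vc=[31,9]
#9 0x26→b9/s1 VC-HIT; vc=[31,5]
#10 0x27→b9/s1 L1-HIT; vc=[31,5]
#11 0x17→b5/s1 VC-HIT; vc=[31,9]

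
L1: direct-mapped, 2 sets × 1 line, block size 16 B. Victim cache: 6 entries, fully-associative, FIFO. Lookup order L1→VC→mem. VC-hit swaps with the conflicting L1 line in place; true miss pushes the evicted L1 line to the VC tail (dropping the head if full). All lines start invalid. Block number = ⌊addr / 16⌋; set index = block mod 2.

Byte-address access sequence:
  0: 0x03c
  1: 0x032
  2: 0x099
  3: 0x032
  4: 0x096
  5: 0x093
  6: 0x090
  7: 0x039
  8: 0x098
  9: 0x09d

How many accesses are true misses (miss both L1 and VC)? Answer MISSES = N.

MISSES = 2

#0 0x3c→b3/s1 MISS; vc=[]
#1 0x32→b3/s1 L1-HIT; vc=[]
#2 0x99→b9/s1 MISS; vc=[3]
#3 0x32→b3/s1 VC-HIT; vc=[9]
#4 0x96→b9/s1 VC-HIT; vc=[3]
#5 0x93→b9/s1 L1-HIT; vc=[3]
#6 0x90→b9/s1 L1-HIT; vc=[3]
#7 0x39→b3/s1 VC-HIT; vc=[9]
#8 0x98→b9/s1 VC-HIT; vc=[3]
#9 0x9d→b9/s1 L1-HIT; vc=[3]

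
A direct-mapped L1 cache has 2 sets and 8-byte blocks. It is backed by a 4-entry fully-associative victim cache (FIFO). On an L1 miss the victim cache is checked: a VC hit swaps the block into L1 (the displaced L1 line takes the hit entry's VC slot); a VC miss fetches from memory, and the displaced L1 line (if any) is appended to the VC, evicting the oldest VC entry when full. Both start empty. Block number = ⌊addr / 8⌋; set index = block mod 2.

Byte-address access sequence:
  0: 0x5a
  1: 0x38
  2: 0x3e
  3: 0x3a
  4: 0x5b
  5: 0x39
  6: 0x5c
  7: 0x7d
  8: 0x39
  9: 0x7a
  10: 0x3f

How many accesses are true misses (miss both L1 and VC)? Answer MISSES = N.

MISSES = 3

0: 0x5a (blk 11, set 1) → MISS  vc=[]
1: 0x38 (blk 7, set 1) → MISS  vc=[11]
2: 0x3e (blk 7, set 1) → L1-HIT  vc=[11]
3: 0x3a (blk 7, set 1) → L1-HIT  vc=[11]
4: 0x5b (blk 11, set 1) → VC-HIT  vc=[7]
5: 0x39 (blk 7, set 1) → VC-HIT  vc=[11]
6: 0x5c (blk 11, set 1) → VC-HIT  vc=[7]
7: 0x7d (blk 15, set 1) → MISS  vc=[7, 11]
8: 0x39 (blk 7, set 1) → VC-HIT  vc=[15, 11]
9: 0x7a (blk 15, set 1) → VC-HIT  vc=[7, 11]
10: 0x3f (blk 7, set 1) → VC-HIT  vc=[15, 11]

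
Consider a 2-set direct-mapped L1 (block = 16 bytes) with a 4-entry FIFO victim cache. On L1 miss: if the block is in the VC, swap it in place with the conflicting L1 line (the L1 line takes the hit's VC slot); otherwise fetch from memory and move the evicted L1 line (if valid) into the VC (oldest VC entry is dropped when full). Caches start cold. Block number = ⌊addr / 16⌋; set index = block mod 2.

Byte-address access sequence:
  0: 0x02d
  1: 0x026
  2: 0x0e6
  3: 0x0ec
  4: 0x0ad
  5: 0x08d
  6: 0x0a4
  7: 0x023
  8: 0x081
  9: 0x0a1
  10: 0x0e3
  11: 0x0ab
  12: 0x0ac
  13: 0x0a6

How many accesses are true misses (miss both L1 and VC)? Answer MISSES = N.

#0 0x2d→b2/s0 MISS; vc=[]
#1 0x26→b2/s0 L1-HIT; vc=[]
#2 0xe6→b14/s0 MISS; vc=[2]
#3 0xec→b14/s0 L1-HIT; vc=[2]
#4 0xad→b10/s0 MISS; vc=[2,14]
#5 0x8d→b8/s0 MISS; vc=[2,14,10]
#6 0xa4→b10/s0 VC-HIT; vc=[2,14,8]
#7 0x23→b2/s0 VC-HIT; vc=[10,14,8]
#8 0x81→b8/s0 VC-HIT; vc=[10,14,2]
#9 0xa1→b10/s0 VC-HIT; vc=[8,14,2]
#10 0xe3→b14/s0 VC-HIT; vc=[8,10,2]
#11 0xab→b10/s0 VC-HIT; vc=[8,14,2]
#12 0xac→b10/s0 L1-HIT; vc=[8,14,2]
#13 0xa6→b10/s0 L1-HIT; vc=[8,14,2]

MISSES = 4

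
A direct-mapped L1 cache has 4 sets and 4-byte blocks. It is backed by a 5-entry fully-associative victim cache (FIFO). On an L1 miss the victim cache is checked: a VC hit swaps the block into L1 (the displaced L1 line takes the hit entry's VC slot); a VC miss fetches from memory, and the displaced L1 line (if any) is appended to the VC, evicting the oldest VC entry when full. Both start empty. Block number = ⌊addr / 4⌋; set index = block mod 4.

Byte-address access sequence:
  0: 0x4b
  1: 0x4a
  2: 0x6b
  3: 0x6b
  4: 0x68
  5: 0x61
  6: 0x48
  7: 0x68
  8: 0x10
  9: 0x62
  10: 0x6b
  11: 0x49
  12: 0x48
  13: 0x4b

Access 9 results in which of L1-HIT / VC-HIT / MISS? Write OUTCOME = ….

OUTCOME = VC-HIT

0: 0x4b (blk 18, set 2) → MISS  vc=[]
1: 0x4a (blk 18, set 2) → L1-HIT  vc=[]
2: 0x6b (blk 26, set 2) → MISS  vc=[18]
3: 0x6b (blk 26, set 2) → L1-HIT  vc=[18]
4: 0x68 (blk 26, set 2) → L1-HIT  vc=[18]
5: 0x61 (blk 24, set 0) → MISS  vc=[18]
6: 0x48 (blk 18, set 2) → VC-HIT  vc=[26]
7: 0x68 (blk 26, set 2) → VC-HIT  vc=[18]
8: 0x10 (blk 4, set 0) → MISS  vc=[18, 24]
9: 0x62 (blk 24, set 0) → VC-HIT  vc=[18, 4]
10: 0x6b (blk 26, set 2) → L1-HIT  vc=[18, 4]
11: 0x49 (blk 18, set 2) → VC-HIT  vc=[26, 4]
12: 0x48 (blk 18, set 2) → L1-HIT  vc=[26, 4]
13: 0x4b (blk 18, set 2) → L1-HIT  vc=[26, 4]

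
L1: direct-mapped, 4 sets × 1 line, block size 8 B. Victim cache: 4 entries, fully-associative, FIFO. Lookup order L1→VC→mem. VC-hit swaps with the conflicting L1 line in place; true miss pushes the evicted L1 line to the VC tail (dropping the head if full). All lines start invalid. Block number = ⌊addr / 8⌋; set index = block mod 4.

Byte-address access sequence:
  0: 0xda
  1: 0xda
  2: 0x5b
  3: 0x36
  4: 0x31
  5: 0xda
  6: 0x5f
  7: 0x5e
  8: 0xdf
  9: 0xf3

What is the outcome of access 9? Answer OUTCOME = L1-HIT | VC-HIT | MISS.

0: 0xda (blk 27, set 3) → MISS  vc=[]
1: 0xda (blk 27, set 3) → L1-HIT  vc=[]
2: 0x5b (blk 11, set 3) → MISS  vc=[27]
3: 0x36 (blk 6, set 2) → MISS  vc=[27]
4: 0x31 (blk 6, set 2) → L1-HIT  vc=[27]
5: 0xda (blk 27, set 3) → VC-HIT  vc=[11]
6: 0x5f (blk 11, set 3) → VC-HIT  vc=[27]
7: 0x5e (blk 11, set 3) → L1-HIT  vc=[27]
8: 0xdf (blk 27, set 3) → VC-HIT  vc=[11]
9: 0xf3 (blk 30, set 2) → MISS  vc=[11, 6]

OUTCOME = MISS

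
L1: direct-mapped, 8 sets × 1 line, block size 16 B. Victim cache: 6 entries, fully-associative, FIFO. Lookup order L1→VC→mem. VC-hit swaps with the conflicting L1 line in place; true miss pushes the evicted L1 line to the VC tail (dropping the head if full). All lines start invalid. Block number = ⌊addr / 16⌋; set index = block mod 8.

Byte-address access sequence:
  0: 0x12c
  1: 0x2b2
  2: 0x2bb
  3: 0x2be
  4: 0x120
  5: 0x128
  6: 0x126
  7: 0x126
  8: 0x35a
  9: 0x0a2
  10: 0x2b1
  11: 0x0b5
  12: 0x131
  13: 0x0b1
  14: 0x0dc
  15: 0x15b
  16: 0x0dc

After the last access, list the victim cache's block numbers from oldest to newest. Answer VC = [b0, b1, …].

  [0] addr=0x12c blk=18 s=2: MISS | VC []
  [1] addr=0x2b2 blk=43 s=3: MISS | VC []
  [2] addr=0x2bb blk=43 s=3: L1-HIT | VC []
  [3] addr=0x2be blk=43 s=3: L1-HIT | VC []
  [4] addr=0x120 blk=18 s=2: L1-HIT | VC []
  [5] addr=0x128 blk=18 s=2: L1-HIT | VC []
  [6] addr=0x126 blk=18 s=2: L1-HIT | VC []
  [7] addr=0x126 blk=18 s=2: L1-HIT | VC []
  [8] addr=0x35a blk=53 s=5: MISS | VC []
  [9] addr=0xa2 blk=10 s=2: MISS | VC [18]
  [10] addr=0x2b1 blk=43 s=3: L1-HIT | VC [18]
  [11] addr=0xb5 blk=11 s=3: MISS | VC [18, 43]
  [12] addr=0x131 blk=19 s=3: MISS | VC [18, 43, 11]
  [13] addr=0xb1 blk=11 s=3: VC-HIT | VC [18, 43, 19]
  [14] addr=0xdc blk=13 s=5: MISS | VC [18, 43, 19, 53]
  [15] addr=0x15b blk=21 s=5: MISS | VC [18, 43, 19, 53, 13]
  [16] addr=0xdc blk=13 s=5: VC-HIT | VC [18, 43, 19, 53, 21]

VC = [18, 43, 19, 53, 21]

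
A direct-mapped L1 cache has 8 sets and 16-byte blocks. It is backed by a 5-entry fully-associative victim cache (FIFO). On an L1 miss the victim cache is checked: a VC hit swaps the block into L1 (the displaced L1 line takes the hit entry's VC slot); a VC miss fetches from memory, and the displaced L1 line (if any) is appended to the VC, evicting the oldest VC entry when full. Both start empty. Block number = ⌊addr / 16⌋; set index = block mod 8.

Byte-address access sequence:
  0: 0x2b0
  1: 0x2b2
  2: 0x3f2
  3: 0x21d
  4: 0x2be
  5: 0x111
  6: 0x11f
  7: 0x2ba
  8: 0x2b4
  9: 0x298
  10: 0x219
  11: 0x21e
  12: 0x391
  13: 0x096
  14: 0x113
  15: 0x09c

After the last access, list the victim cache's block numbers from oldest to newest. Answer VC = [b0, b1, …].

#0 0x2b0→b43/s3 MISS; vc=[]
#1 0x2b2→b43/s3 L1-HIT; vc=[]
#2 0x3f2→b63/s7 MISS; vc=[]
#3 0x21d→b33/s1 MISS; vc=[]
#4 0x2be→b43/s3 L1-HIT; vc=[]
#5 0x111→b17/s1 MISS; vc=[33]
#6 0x11f→b17/s1 L1-HIT; vc=[33]
#7 0x2ba→b43/s3 L1-HIT; vc=[33]
#8 0x2b4→b43/s3 L1-HIT; vc=[33]
#9 0x298→b41/s1 MISS; vc=[33,17]
#10 0x219→b33/s1 VC-HIT; vc=[41,17]
#11 0x21e→b33/s1 L1-HIT; vc=[41,17]
#12 0x391→b57/s1 MISS; vc=[41,17,33]
#13 0x96→b9/s1 MISS; vc=[41,17,33,57]
#14 0x113→b17/s1 VC-HIT; vc=[41,9,33,57]
#15 0x9c→b9/s1 VC-HIT; vc=[41,17,33,57]

VC = [41, 17, 33, 57]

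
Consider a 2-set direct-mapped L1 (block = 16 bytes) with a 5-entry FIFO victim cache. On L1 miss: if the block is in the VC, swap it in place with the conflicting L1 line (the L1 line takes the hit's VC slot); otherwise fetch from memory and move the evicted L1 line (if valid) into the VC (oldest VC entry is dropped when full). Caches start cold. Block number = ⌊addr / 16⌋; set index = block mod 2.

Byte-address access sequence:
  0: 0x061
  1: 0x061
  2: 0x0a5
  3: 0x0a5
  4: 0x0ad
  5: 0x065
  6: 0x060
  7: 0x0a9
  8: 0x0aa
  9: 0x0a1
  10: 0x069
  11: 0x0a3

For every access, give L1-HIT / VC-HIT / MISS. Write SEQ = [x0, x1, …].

SEQ = [MISS, L1-HIT, MISS, L1-HIT, L1-HIT, VC-HIT, L1-HIT, VC-HIT, L1-HIT, L1-HIT, VC-HIT, VC-HIT]

0: 0x61 (blk 6, set 0) → MISS  vc=[]
1: 0x61 (blk 6, set 0) → L1-HIT  vc=[]
2: 0xa5 (blk 10, set 0) → MISS  vc=[6]
3: 0xa5 (blk 10, set 0) → L1-HIT  vc=[6]
4: 0xad (blk 10, set 0) → L1-HIT  vc=[6]
5: 0x65 (blk 6, set 0) → VC-HIT  vc=[10]
6: 0x60 (blk 6, set 0) → L1-HIT  vc=[10]
7: 0xa9 (blk 10, set 0) → VC-HIT  vc=[6]
8: 0xaa (blk 10, set 0) → L1-HIT  vc=[6]
9: 0xa1 (blk 10, set 0) → L1-HIT  vc=[6]
10: 0x69 (blk 6, set 0) → VC-HIT  vc=[10]
11: 0xa3 (blk 10, set 0) → VC-HIT  vc=[6]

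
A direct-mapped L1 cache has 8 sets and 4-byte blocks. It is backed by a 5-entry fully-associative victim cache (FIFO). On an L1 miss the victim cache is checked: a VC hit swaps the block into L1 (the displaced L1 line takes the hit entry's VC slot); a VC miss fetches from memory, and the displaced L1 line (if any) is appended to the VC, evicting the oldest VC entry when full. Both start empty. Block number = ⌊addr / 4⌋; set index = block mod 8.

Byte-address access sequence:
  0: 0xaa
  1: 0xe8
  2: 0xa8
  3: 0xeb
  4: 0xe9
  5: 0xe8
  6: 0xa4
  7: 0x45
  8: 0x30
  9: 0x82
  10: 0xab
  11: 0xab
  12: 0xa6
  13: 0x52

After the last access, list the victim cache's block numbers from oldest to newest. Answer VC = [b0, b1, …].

0: 0xaa (blk 42, set 2) → MISS  vc=[]
1: 0xe8 (blk 58, set 2) → MISS  vc=[42]
2: 0xa8 (blk 42, set 2) → VC-HIT  vc=[58]
3: 0xeb (blk 58, set 2) → VC-HIT  vc=[42]
4: 0xe9 (blk 58, set 2) → L1-HIT  vc=[42]
5: 0xe8 (blk 58, set 2) → L1-HIT  vc=[42]
6: 0xa4 (blk 41, set 1) → MISS  vc=[42]
7: 0x45 (blk 17, set 1) → MISS  vc=[42, 41]
8: 0x30 (blk 12, set 4) → MISS  vc=[42, 41]
9: 0x82 (blk 32, set 0) → MISS  vc=[42, 41]
10: 0xab (blk 42, set 2) → VC-HIT  vc=[58, 41]
11: 0xab (blk 42, set 2) → L1-HIT  vc=[58, 41]
12: 0xa6 (blk 41, set 1) → VC-HIT  vc=[58, 17]
13: 0x52 (blk 20, set 4) → MISS  vc=[58, 17, 12]

VC = [58, 17, 12]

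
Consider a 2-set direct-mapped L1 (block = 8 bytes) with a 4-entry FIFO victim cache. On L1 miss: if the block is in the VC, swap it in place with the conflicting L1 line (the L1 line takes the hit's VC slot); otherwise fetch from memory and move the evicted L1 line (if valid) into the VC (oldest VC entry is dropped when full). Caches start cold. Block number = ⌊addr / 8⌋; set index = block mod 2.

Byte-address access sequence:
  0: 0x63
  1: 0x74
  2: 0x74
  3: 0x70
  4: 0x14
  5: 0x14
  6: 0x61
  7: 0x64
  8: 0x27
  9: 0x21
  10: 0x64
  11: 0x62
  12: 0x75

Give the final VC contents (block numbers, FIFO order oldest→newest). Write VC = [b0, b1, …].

VC = [2, 12, 4]

#0 0x63→b12/s0 MISS; vc=[]
#1 0x74→b14/s0 MISS; vc=[12]
#2 0x74→b14/s0 L1-HIT; vc=[12]
#3 0x70→b14/s0 L1-HIT; vc=[12]
#4 0x14→b2/s0 MISS; vc=[12,14]
#5 0x14→b2/s0 L1-HIT; vc=[12,14]
#6 0x61→b12/s0 VC-HIT; vc=[2,14]
#7 0x64→b12/s0 L1-HIT; vc=[2,14]
#8 0x27→b4/s0 MISS; vc=[2,14,12]
#9 0x21→b4/s0 L1-HIT; vc=[2,14,12]
#10 0x64→b12/s0 VC-HIT; vc=[2,14,4]
#11 0x62→b12/s0 L1-HIT; vc=[2,14,4]
#12 0x75→b14/s0 VC-HIT; vc=[2,12,4]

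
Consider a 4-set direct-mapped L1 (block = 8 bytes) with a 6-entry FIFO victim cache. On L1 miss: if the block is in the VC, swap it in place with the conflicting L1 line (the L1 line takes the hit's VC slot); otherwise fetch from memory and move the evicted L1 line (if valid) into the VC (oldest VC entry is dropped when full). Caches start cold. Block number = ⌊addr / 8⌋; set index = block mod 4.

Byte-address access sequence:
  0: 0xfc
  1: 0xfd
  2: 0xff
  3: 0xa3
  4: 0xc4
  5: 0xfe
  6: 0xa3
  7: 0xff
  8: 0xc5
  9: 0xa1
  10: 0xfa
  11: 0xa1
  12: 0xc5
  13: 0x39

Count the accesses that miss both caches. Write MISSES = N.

#0 0xfc→b31/s3 MISS; vc=[]
#1 0xfd→b31/s3 L1-HIT; vc=[]
#2 0xff→b31/s3 L1-HIT; vc=[]
#3 0xa3→b20/s0 MISS; vc=[]
#4 0xc4→b24/s0 MISS; vc=[20]
#5 0xfe→b31/s3 L1-HIT; vc=[20]
#6 0xa3→b20/s0 VC-HIT; vc=[24]
#7 0xff→b31/s3 L1-HIT; vc=[24]
#8 0xc5→b24/s0 VC-HIT; vc=[20]
#9 0xa1→b20/s0 VC-HIT; vc=[24]
#10 0xfa→b31/s3 L1-HIT; vc=[24]
#11 0xa1→b20/s0 L1-HIT; vc=[24]
#12 0xc5→b24/s0 VC-HIT; vc=[20]
#13 0x39→b7/s3 MISS; vc=[20,31]

MISSES = 4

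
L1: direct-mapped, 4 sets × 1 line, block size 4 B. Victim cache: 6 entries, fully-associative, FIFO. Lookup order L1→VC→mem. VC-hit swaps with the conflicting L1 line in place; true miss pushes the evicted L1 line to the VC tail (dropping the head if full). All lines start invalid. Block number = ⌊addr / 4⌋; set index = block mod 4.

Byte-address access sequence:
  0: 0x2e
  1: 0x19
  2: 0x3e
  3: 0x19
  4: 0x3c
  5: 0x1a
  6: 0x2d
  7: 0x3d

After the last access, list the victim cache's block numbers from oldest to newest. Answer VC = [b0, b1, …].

#0 0x2e→b11/s3 MISS; vc=[]
#1 0x19→b6/s2 MISS; vc=[]
#2 0x3e→b15/s3 MISS; vc=[11]
#3 0x19→b6/s2 L1-HIT; vc=[11]
#4 0x3c→b15/s3 L1-HIT; vc=[11]
#5 0x1a→b6/s2 L1-HIT; vc=[11]
#6 0x2d→b11/s3 VC-HIT; vc=[15]
#7 0x3d→b15/s3 VC-HIT; vc=[11]

VC = [11]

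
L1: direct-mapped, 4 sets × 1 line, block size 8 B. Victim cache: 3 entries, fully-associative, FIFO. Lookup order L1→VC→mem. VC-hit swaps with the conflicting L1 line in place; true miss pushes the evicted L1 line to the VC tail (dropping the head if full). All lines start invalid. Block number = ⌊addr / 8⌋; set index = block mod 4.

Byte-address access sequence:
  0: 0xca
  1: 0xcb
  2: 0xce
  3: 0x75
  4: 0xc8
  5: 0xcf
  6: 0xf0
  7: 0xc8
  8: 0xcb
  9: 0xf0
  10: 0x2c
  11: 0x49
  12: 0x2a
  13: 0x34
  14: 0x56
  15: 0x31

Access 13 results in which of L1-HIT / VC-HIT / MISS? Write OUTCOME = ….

OUTCOME = MISS

  [0] addr=0xca blk=25 s=1: MISS | VC []
  [1] addr=0xcb blk=25 s=1: L1-HIT | VC []
  [2] addr=0xce blk=25 s=1: L1-HIT | VC []
  [3] addr=0x75 blk=14 s=2: MISS | VC []
  [4] addr=0xc8 blk=25 s=1: L1-HIT | VC []
  [5] addr=0xcf blk=25 s=1: L1-HIT | VC []
  [6] addr=0xf0 blk=30 s=2: MISS | VC [14]
  [7] addr=0xc8 blk=25 s=1: L1-HIT | VC [14]
  [8] addr=0xcb blk=25 s=1: L1-HIT | VC [14]
  [9] addr=0xf0 blk=30 s=2: L1-HIT | VC [14]
  [10] addr=0x2c blk=5 s=1: MISS | VC [14, 25]
  [11] addr=0x49 blk=9 s=1: MISS | VC [14, 25, 5]
  [12] addr=0x2a blk=5 s=1: VC-HIT | VC [14, 25, 9]
  [13] addr=0x34 blk=6 s=2: MISS | VC [25, 9, 30]
  [14] addr=0x56 blk=10 s=2: MISS | VC [9, 30, 6]
  [15] addr=0x31 blk=6 s=2: VC-HIT | VC [9, 30, 10]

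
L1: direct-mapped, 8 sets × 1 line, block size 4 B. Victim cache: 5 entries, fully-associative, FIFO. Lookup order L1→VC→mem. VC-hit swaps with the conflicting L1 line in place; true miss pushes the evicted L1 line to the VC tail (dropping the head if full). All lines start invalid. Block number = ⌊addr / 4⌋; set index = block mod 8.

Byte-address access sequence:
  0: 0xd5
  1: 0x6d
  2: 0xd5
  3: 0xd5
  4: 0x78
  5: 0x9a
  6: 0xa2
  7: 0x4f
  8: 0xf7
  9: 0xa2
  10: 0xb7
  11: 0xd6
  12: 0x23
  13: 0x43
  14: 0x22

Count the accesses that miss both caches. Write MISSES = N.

MISSES = 10

0: 0xd5 (blk 53, set 5) → MISS  vc=[]
1: 0x6d (blk 27, set 3) → MISS  vc=[]
2: 0xd5 (blk 53, set 5) → L1-HIT  vc=[]
3: 0xd5 (blk 53, set 5) → L1-HIT  vc=[]
4: 0x78 (blk 30, set 6) → MISS  vc=[]
5: 0x9a (blk 38, set 6) → MISS  vc=[30]
6: 0xa2 (blk 40, set 0) → MISS  vc=[30]
7: 0x4f (blk 19, set 3) → MISS  vc=[30, 27]
8: 0xf7 (blk 61, set 5) → MISS  vc=[30, 27, 53]
9: 0xa2 (blk 40, set 0) → L1-HIT  vc=[30, 27, 53]
10: 0xb7 (blk 45, set 5) → MISS  vc=[30, 27, 53, 61]
11: 0xd6 (blk 53, set 5) → VC-HIT  vc=[30, 27, 45, 61]
12: 0x23 (blk 8, set 0) → MISS  vc=[30, 27, 45, 61, 40]
13: 0x43 (blk 16, set 0) → MISS  vc=[27, 45, 61, 40, 8]
14: 0x22 (blk 8, set 0) → VC-HIT  vc=[27, 45, 61, 40, 16]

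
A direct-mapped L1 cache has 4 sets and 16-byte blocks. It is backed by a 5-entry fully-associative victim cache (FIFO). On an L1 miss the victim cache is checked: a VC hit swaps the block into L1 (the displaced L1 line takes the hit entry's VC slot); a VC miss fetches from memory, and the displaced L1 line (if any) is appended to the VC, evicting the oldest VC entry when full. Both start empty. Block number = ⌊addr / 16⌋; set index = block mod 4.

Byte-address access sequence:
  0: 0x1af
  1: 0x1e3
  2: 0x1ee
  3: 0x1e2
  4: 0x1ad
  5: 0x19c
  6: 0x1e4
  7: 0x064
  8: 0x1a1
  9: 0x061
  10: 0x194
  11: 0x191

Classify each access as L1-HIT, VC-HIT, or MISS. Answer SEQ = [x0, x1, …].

0: 0x1af (blk 26, set 2) → MISS  vc=[]
1: 0x1e3 (blk 30, set 2) → MISS  vc=[26]
2: 0x1ee (blk 30, set 2) → L1-HIT  vc=[26]
3: 0x1e2 (blk 30, set 2) → L1-HIT  vc=[26]
4: 0x1ad (blk 26, set 2) → VC-HIT  vc=[30]
5: 0x19c (blk 25, set 1) → MISS  vc=[30]
6: 0x1e4 (blk 30, set 2) → VC-HIT  vc=[26]
7: 0x64 (blk 6, set 2) → MISS  vc=[26, 30]
8: 0x1a1 (blk 26, set 2) → VC-HIT  vc=[6, 30]
9: 0x61 (blk 6, set 2) → VC-HIT  vc=[26, 30]
10: 0x194 (blk 25, set 1) → L1-HIT  vc=[26, 30]
11: 0x191 (blk 25, set 1) → L1-HIT  vc=[26, 30]

SEQ = [MISS, MISS, L1-HIT, L1-HIT, VC-HIT, MISS, VC-HIT, MISS, VC-HIT, VC-HIT, L1-HIT, L1-HIT]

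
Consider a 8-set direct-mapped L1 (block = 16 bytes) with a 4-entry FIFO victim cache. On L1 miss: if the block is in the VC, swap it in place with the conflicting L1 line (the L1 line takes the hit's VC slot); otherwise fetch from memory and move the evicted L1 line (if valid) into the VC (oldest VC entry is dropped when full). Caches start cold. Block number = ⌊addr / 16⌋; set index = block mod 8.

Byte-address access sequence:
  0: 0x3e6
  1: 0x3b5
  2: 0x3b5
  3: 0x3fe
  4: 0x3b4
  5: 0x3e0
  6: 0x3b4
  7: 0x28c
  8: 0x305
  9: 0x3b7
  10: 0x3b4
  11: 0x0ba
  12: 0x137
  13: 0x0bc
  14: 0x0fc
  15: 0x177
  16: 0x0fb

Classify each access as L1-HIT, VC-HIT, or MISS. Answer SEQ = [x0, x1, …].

SEQ = [MISS, MISS, L1-HIT, MISS, L1-HIT, L1-HIT, L1-HIT, MISS, MISS, L1-HIT, L1-HIT, MISS, MISS, VC-HIT, MISS, MISS, VC-HIT]

0: 0x3e6 (blk 62, set 6) → MISS  vc=[]
1: 0x3b5 (blk 59, set 3) → MISS  vc=[]
2: 0x3b5 (blk 59, set 3) → L1-HIT  vc=[]
3: 0x3fe (blk 63, set 7) → MISS  vc=[]
4: 0x3b4 (blk 59, set 3) → L1-HIT  vc=[]
5: 0x3e0 (blk 62, set 6) → L1-HIT  vc=[]
6: 0x3b4 (blk 59, set 3) → L1-HIT  vc=[]
7: 0x28c (blk 40, set 0) → MISS  vc=[]
8: 0x305 (blk 48, set 0) → MISS  vc=[40]
9: 0x3b7 (blk 59, set 3) → L1-HIT  vc=[40]
10: 0x3b4 (blk 59, set 3) → L1-HIT  vc=[40]
11: 0xba (blk 11, set 3) → MISS  vc=[40, 59]
12: 0x137 (blk 19, set 3) → MISS  vc=[40, 59, 11]
13: 0xbc (blk 11, set 3) → VC-HIT  vc=[40, 59, 19]
14: 0xfc (blk 15, set 7) → MISS  vc=[40, 59, 19, 63]
15: 0x177 (blk 23, set 7) → MISS  vc=[59, 19, 63, 15]
16: 0xfb (blk 15, set 7) → VC-HIT  vc=[59, 19, 63, 23]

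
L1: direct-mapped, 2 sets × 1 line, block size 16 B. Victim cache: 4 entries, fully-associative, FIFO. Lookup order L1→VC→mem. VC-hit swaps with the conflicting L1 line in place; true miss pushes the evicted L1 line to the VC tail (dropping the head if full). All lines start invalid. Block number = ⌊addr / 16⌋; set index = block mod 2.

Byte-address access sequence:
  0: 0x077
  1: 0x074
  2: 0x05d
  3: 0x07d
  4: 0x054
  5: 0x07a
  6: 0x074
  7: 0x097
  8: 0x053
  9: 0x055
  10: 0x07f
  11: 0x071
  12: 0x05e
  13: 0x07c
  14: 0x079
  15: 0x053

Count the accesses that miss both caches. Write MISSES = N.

MISSES = 3

0: 0x77 (blk 7, set 1) → MISS  vc=[]
1: 0x74 (blk 7, set 1) → L1-HIT  vc=[]
2: 0x5d (blk 5, set 1) → MISS  vc=[7]
3: 0x7d (blk 7, set 1) → VC-HIT  vc=[5]
4: 0x54 (blk 5, set 1) → VC-HIT  vc=[7]
5: 0x7a (blk 7, set 1) → VC-HIT  vc=[5]
6: 0x74 (blk 7, set 1) → L1-HIT  vc=[5]
7: 0x97 (blk 9, set 1) → MISS  vc=[5, 7]
8: 0x53 (blk 5, set 1) → VC-HIT  vc=[9, 7]
9: 0x55 (blk 5, set 1) → L1-HIT  vc=[9, 7]
10: 0x7f (blk 7, set 1) → VC-HIT  vc=[9, 5]
11: 0x71 (blk 7, set 1) → L1-HIT  vc=[9, 5]
12: 0x5e (blk 5, set 1) → VC-HIT  vc=[9, 7]
13: 0x7c (blk 7, set 1) → VC-HIT  vc=[9, 5]
14: 0x79 (blk 7, set 1) → L1-HIT  vc=[9, 5]
15: 0x53 (blk 5, set 1) → VC-HIT  vc=[9, 7]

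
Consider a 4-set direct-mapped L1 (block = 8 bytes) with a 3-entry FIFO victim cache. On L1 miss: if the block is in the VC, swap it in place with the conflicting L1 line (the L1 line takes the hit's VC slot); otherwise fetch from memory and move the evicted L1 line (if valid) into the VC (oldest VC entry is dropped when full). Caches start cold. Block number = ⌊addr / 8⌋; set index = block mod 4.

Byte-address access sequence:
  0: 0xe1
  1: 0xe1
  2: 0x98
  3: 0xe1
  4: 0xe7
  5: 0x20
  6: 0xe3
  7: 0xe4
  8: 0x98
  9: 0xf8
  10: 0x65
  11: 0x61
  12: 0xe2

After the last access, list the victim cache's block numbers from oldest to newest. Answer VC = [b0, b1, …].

VC = [4, 19, 12]

0: 0xe1 (blk 28, set 0) → MISS  vc=[]
1: 0xe1 (blk 28, set 0) → L1-HIT  vc=[]
2: 0x98 (blk 19, set 3) → MISS  vc=[]
3: 0xe1 (blk 28, set 0) → L1-HIT  vc=[]
4: 0xe7 (blk 28, set 0) → L1-HIT  vc=[]
5: 0x20 (blk 4, set 0) → MISS  vc=[28]
6: 0xe3 (blk 28, set 0) → VC-HIT  vc=[4]
7: 0xe4 (blk 28, set 0) → L1-HIT  vc=[4]
8: 0x98 (blk 19, set 3) → L1-HIT  vc=[4]
9: 0xf8 (blk 31, set 3) → MISS  vc=[4, 19]
10: 0x65 (blk 12, set 0) → MISS  vc=[4, 19, 28]
11: 0x61 (blk 12, set 0) → L1-HIT  vc=[4, 19, 28]
12: 0xe2 (blk 28, set 0) → VC-HIT  vc=[4, 19, 12]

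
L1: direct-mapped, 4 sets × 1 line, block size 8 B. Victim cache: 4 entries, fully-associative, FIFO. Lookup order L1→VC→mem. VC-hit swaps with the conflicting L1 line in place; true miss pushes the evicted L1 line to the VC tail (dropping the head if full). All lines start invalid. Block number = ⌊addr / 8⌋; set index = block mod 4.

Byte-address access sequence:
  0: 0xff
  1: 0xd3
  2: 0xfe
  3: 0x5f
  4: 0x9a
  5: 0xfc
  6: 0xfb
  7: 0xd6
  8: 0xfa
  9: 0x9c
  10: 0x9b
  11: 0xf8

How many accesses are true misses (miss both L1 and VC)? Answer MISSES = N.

MISSES = 4

  [0] addr=0xff blk=31 s=3: MISS | VC []
  [1] addr=0xd3 blk=26 s=2: MISS | VC []
  [2] addr=0xfe blk=31 s=3: L1-HIT | VC []
  [3] addr=0x5f blk=11 s=3: MISS | VC [31]
  [4] addr=0x9a blk=19 s=3: MISS | VC [31, 11]
  [5] addr=0xfc blk=31 s=3: VC-HIT | VC [19, 11]
  [6] addr=0xfb blk=31 s=3: L1-HIT | VC [19, 11]
  [7] addr=0xd6 blk=26 s=2: L1-HIT | VC [19, 11]
  [8] addr=0xfa blk=31 s=3: L1-HIT | VC [19, 11]
  [9] addr=0x9c blk=19 s=3: VC-HIT | VC [31, 11]
  [10] addr=0x9b blk=19 s=3: L1-HIT | VC [31, 11]
  [11] addr=0xf8 blk=31 s=3: VC-HIT | VC [19, 11]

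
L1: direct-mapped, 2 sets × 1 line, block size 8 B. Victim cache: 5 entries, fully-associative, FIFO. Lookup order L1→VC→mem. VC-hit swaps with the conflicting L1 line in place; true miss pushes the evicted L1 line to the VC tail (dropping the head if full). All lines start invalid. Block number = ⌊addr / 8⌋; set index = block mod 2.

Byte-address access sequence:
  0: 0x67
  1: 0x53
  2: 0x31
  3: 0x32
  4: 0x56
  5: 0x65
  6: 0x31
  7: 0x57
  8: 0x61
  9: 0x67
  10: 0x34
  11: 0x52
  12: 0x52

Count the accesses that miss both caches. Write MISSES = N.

  [0] addr=0x67 blk=12 s=0: MISS | VC []
  [1] addr=0x53 blk=10 s=0: MISS | VC [12]
  [2] addr=0x31 blk=6 s=0: MISS | VC [12, 10]
  [3] addr=0x32 blk=6 s=0: L1-HIT | VC [12, 10]
  [4] addr=0x56 blk=10 s=0: VC-HIT | VC [12, 6]
  [5] addr=0x65 blk=12 s=0: VC-HIT | VC [10, 6]
  [6] addr=0x31 blk=6 s=0: VC-HIT | VC [10, 12]
  [7] addr=0x57 blk=10 s=0: VC-HIT | VC [6, 12]
  [8] addr=0x61 blk=12 s=0: VC-HIT | VC [6, 10]
  [9] addr=0x67 blk=12 s=0: L1-HIT | VC [6, 10]
  [10] addr=0x34 blk=6 s=0: VC-HIT | VC [12, 10]
  [11] addr=0x52 blk=10 s=0: VC-HIT | VC [12, 6]
  [12] addr=0x52 blk=10 s=0: L1-HIT | VC [12, 6]

MISSES = 3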